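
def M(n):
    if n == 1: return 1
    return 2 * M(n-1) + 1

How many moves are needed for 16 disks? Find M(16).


M(16) = 2 * M(15) + 1
M(15) = 2 * M(14) + 1
M(14) = 2 * M(13) + 1
M(13) = 2 * M(12) + 1
M(12) = 2 * M(11) + 1
M(11) = 2 * M(10) + 1
M(10) = 2 * M(9) + 1
M(9) = 2 * M(8) + 1
M(8) = 2 * M(7) + 1
M(7) = 2 * M(6) + 1
M(6) = 2 * M(5) + 1
M(5) = 2 * M(4) + 1
M(4) = 2 * M(3) + 1
M(3) = 2 * M(2) + 1
M(2) = 2 * M(1) + 1
M(1) = 1  (base case)
M(2) = 2 * 1 + 1 = 3
M(3) = 2 * 3 + 1 = 7
M(4) = 2 * 7 + 1 = 15
M(5) = 2 * 15 + 1 = 31
M(6) = 2 * 31 + 1 = 63
M(7) = 2 * 63 + 1 = 127
M(8) = 2 * 127 + 1 = 255
M(9) = 2 * 255 + 1 = 511
M(10) = 2 * 511 + 1 = 1023
M(11) = 2 * 1023 + 1 = 2047
M(12) = 2 * 2047 + 1 = 4095
M(13) = 2 * 4095 + 1 = 8191
M(14) = 2 * 8191 + 1 = 16383
M(15) = 2 * 16383 + 1 = 32767
M(16) = 2 * 32767 + 1 = 65535

65535


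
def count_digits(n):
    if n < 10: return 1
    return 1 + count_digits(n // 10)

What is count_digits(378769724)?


count_digits(378769724) = 1 + count_digits(37876972)
count_digits(37876972) = 1 + count_digits(3787697)
count_digits(3787697) = 1 + count_digits(378769)
count_digits(378769) = 1 + count_digits(37876)
count_digits(37876) = 1 + count_digits(3787)
count_digits(3787) = 1 + count_digits(378)
count_digits(378) = 1 + count_digits(37)
count_digits(37) = 1 + count_digits(3)
count_digits(3) = 1  (base case: 3 < 10)
Unwinding: 1 + 1 + 1 + 1 + 1 + 1 + 1 + 1 + 1 = 9

9


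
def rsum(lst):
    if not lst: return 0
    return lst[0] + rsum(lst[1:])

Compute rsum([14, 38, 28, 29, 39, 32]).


rsum([14, 38, 28, 29, 39, 32]) = 14 + rsum([38, 28, 29, 39, 32])
rsum([38, 28, 29, 39, 32]) = 38 + rsum([28, 29, 39, 32])
rsum([28, 29, 39, 32]) = 28 + rsum([29, 39, 32])
rsum([29, 39, 32]) = 29 + rsum([39, 32])
rsum([39, 32]) = 39 + rsum([32])
rsum([32]) = 32 + rsum([])
rsum([]) = 0  (base case)
Total: 14 + 38 + 28 + 29 + 39 + 32 + 0 = 180

180


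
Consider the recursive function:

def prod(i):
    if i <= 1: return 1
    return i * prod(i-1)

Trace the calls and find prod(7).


prod(7)
= 7 * prod(6)
= 7 * 6 * prod(5)
= 7 * 6 * 5 * prod(4)
= 7 * 6 * 5 * 4 * prod(3)
= 7 * 6 * 5 * 4 * 3 * prod(2)
= 7 * 6 * 5 * 4 * 3 * 2 * prod(1)
= 7 * 6 * 5 * 4 * 3 * 2 * 1
= 5040

5040


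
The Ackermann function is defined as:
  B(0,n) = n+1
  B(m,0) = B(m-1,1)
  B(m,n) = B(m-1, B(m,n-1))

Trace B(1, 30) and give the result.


B(1, 30) = B(0, B(1, 29))
  B(1, 29) = B(0, B(1, 28))
    B(1, 28) = B(0, B(1, 27))
      B(1, 27) = B(0, B(1, 26))
        B(1, 26) = B(0, B(1, 25))
          B(1, 25) = B(0, B(1, 24))
          B(1, 24) = B(0, B(1, 23))
          B(1, 23) = B(0, B(1, 22))
          B(1, 22) = B(0, B(1, 21))
          B(1, 21) = B(0, B(1, 20))
          B(1, 20) = B(0, B(1, 19))
          B(1, 19) = B(0, B(1, 18))
          B(1, 18) = B(0, B(1, 17))
          B(1, 17) = B(0, B(1, 16))
          B(1, 16) = B(0, B(1, 15))
          B(1, 15) = B(0, B(1, 14))
          B(1, 14) = B(0, B(1, 13))
          B(1, 13) = B(0, B(1, 12))
          B(1, 12) = B(0, B(1, 11))
          B(1, 11) = B(0, B(1, 10))
          B(1, 10) = B(0, B(1, 9))
          B(1, 9) = B(0, B(1, 8))
          B(1, 8) = B(0, B(1, 7))
          B(1, 7) = B(0, B(1, 6))
          B(1, 6) = B(0, B(1, 5))
... (trace truncated)
Result: B(1, 30) = 32

32


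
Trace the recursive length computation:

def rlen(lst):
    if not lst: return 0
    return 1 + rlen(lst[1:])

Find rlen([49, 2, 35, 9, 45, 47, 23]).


rlen([49, 2, 35, 9, 45, 47, 23]) = 1 + rlen([2, 35, 9, 45, 47, 23])
rlen([2, 35, 9, 45, 47, 23]) = 1 + rlen([35, 9, 45, 47, 23])
rlen([35, 9, 45, 47, 23]) = 1 + rlen([9, 45, 47, 23])
rlen([9, 45, 47, 23]) = 1 + rlen([45, 47, 23])
rlen([45, 47, 23]) = 1 + rlen([47, 23])
rlen([47, 23]) = 1 + rlen([23])
rlen([23]) = 1 + rlen([])
rlen([]) = 0  (base case)
Unwinding: 1 + 1 + 1 + 1 + 1 + 1 + 1 + 0 = 7

7


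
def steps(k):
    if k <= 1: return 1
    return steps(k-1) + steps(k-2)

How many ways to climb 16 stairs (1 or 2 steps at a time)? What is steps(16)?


Building up from base cases:
steps(0) = 1
steps(1) = 1
steps(2) = steps(1) + steps(0) = 1 + 1 = 2
steps(3) = steps(2) + steps(1) = 2 + 1 = 3
steps(4) = steps(3) + steps(2) = 3 + 2 = 5
steps(5) = steps(4) + steps(3) = 5 + 3 = 8
steps(6) = steps(5) + steps(4) = 8 + 5 = 13
steps(7) = steps(6) + steps(5) = 13 + 8 = 21
steps(8) = steps(7) + steps(6) = 21 + 13 = 34
steps(9) = steps(8) + steps(7) = 34 + 21 = 55
steps(10) = steps(9) + steps(8) = 55 + 34 = 89
steps(11) = steps(10) + steps(9) = 89 + 55 = 144
steps(12) = steps(11) + steps(10) = 144 + 89 = 233
steps(13) = steps(12) + steps(11) = 233 + 144 = 377
steps(14) = steps(13) + steps(12) = 377 + 233 = 610
steps(15) = steps(14) + steps(13) = 610 + 377 = 987
steps(16) = steps(15) + steps(14) = 987 + 610 = 1597

1597


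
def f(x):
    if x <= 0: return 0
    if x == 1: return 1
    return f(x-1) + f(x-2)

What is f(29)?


Computing f(29) bottom-up:
f(0) = 0
f(1) = 1
f(2) = f(1) + f(0) = 1 + 0 = 1
f(3) = f(2) + f(1) = 1 + 1 = 2
f(4) = f(3) + f(2) = 2 + 1 = 3
f(5) = f(4) + f(3) = 3 + 2 = 5
f(6) = f(5) + f(4) = 5 + 3 = 8
f(7) = f(6) + f(5) = 8 + 5 = 13
f(8) = f(7) + f(6) = 13 + 8 = 21
f(9) = f(8) + f(7) = 21 + 13 = 34
f(10) = f(9) + f(8) = 34 + 21 = 55
f(11) = f(10) + f(9) = 55 + 34 = 89
f(12) = f(11) + f(10) = 89 + 55 = 144
f(13) = f(12) + f(11) = 144 + 89 = 233
f(14) = f(13) + f(12) = 233 + 144 = 377
f(15) = f(14) + f(13) = 377 + 233 = 610
f(16) = f(15) + f(14) = 610 + 377 = 987
f(17) = f(16) + f(15) = 987 + 610 = 1597
f(18) = f(17) + f(16) = 1597 + 987 = 2584
f(19) = f(18) + f(17) = 2584 + 1597 = 4181
f(20) = f(19) + f(18) = 4181 + 2584 = 6765
f(21) = f(20) + f(19) = 6765 + 4181 = 10946
f(22) = f(21) + f(20) = 10946 + 6765 = 17711
f(23) = f(22) + f(21) = 17711 + 10946 = 28657
f(24) = f(23) + f(22) = 28657 + 17711 = 46368
f(25) = f(24) + f(23) = 46368 + 28657 = 75025
f(26) = f(25) + f(24) = 75025 + 46368 = 121393
f(27) = f(26) + f(25) = 121393 + 75025 = 196418
f(28) = f(27) + f(26) = 196418 + 121393 = 317811
f(29) = f(28) + f(27) = 317811 + 196418 = 514229

514229


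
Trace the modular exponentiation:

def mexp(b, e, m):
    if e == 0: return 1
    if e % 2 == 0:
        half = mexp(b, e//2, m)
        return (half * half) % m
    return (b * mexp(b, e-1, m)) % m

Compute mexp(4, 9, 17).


mexp(4, 9, 17): e is odd, compute mexp(4, 8, 17)
  mexp(4, 8, 17): e is even, compute mexp(4, 4, 17)
    mexp(4, 4, 17): e is even, compute mexp(4, 2, 17)
      mexp(4, 2, 17): e is even, compute mexp(4, 1, 17)
        mexp(4, 1, 17): e is odd, compute mexp(4, 0, 17)
          mexp(4, 0, 17) = 1
        (4 * 1) % 17 = 4
      half=4, (4*4) % 17 = 16
    half=16, (16*16) % 17 = 1
  half=1, (1*1) % 17 = 1
(4 * 1) % 17 = 4

4


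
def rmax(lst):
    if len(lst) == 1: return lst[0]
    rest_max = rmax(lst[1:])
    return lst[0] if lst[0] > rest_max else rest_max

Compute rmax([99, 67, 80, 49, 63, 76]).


rmax([99, 67, 80, 49, 63, 76]): compare 99 with rmax([67, 80, 49, 63, 76])
rmax([67, 80, 49, 63, 76]): compare 67 with rmax([80, 49, 63, 76])
rmax([80, 49, 63, 76]): compare 80 with rmax([49, 63, 76])
rmax([49, 63, 76]): compare 49 with rmax([63, 76])
rmax([63, 76]): compare 63 with rmax([76])
rmax([76]) = 76  (base case)
Compare 63 with 76 -> 76
Compare 49 with 76 -> 76
Compare 80 with 76 -> 80
Compare 67 with 80 -> 80
Compare 99 with 80 -> 99

99


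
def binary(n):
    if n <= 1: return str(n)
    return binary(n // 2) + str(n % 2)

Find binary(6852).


binary(6852) = binary(3426) + '0'
binary(3426) = binary(1713) + '0'
binary(1713) = binary(856) + '1'
binary(856) = binary(428) + '0'
binary(428) = binary(214) + '0'
binary(214) = binary(107) + '0'
binary(107) = binary(53) + '1'
binary(53) = binary(26) + '1'
binary(26) = binary(13) + '0'
binary(13) = binary(6) + '1'
binary(6) = binary(3) + '0'
binary(3) = binary(1) + '1'
binary(1) = '1'  (base case)
Concatenating: '1' + '1' + '0' + '1' + '0' + '1' + '1' + '0' + '0' + '0' + '1' + '0' + '0' = '1101011000100'

1101011000100


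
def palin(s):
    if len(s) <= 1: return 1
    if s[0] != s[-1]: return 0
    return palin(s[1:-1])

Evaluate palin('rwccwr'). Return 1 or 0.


palin('rwccwr'): s[0]='r' == s[-1]='r' -> check palin('wccw')
palin('wccw'): s[0]='w' == s[-1]='w' -> check palin('cc')
palin('cc'): s[0]='c' == s[-1]='c' -> check palin('')
palin(''): len <= 1 -> return 1  (base case)
Result: 1 (palindrome)

1


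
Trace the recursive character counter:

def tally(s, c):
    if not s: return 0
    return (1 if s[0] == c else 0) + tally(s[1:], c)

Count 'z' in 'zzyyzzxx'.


s[0]='z' == 'z' -> 1
s[0]='z' == 'z' -> 1
s[0]='y' != 'z' -> 0
s[0]='y' != 'z' -> 0
s[0]='z' == 'z' -> 1
s[0]='z' == 'z' -> 1
s[0]='x' != 'z' -> 0
s[0]='x' != 'z' -> 0
Sum: 1 + 1 + 0 + 0 + 1 + 1 + 0 + 0 = 4

4


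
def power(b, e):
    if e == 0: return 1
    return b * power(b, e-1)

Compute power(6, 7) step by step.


power(6, 7)
= 6 * power(6, 6)
= 6 * 6 * power(6, 5)
= 6 * 6 * 6 * power(6, 4)
= 6 * 6 * 6 * 6 * power(6, 3)
= 6 * 6 * 6 * 6 * 6 * power(6, 2)
= 6 * 6 * 6 * 6 * 6 * 6 * power(6, 1)
= 6 * 6 * 6 * 6 * 6 * 6 * 6 * power(6, 0)
= 6 * 6 * 6 * 6 * 6 * 6 * 6 * 1
= 279936

279936


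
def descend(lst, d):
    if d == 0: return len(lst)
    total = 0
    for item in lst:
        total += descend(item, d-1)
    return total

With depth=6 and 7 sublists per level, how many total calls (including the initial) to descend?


At depth 0 (root): 1 call
At depth 1: each of 1 parents calls descend on 7 children = 7 calls
At depth 2: each of 7 parents calls descend on 7 children = 49 calls
At depth 3: each of 49 parents calls descend on 7 children = 343 calls
At depth 4: each of 343 parents calls descend on 7 children = 2401 calls
At depth 5: each of 2401 parents calls descend on 7 children = 16807 calls
At depth 6: each of 16807 parents calls descend on 7 children = 117649 calls
Total: 1 + 7 + 49 + 343 + 2401 + 16807 + 117649 = 137257

137257


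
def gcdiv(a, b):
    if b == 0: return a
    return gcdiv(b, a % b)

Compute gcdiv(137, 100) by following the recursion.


gcdiv(137, 100) = gcdiv(100, 37)
gcdiv(100, 37) = gcdiv(37, 26)
gcdiv(37, 26) = gcdiv(26, 11)
gcdiv(26, 11) = gcdiv(11, 4)
gcdiv(11, 4) = gcdiv(4, 3)
gcdiv(4, 3) = gcdiv(3, 1)
gcdiv(3, 1) = gcdiv(1, 0)
gcdiv(1, 0) = 1  (base case)

1


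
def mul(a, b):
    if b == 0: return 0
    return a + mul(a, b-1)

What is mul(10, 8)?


mul(10, 8) = 10 + mul(10, 7)
mul(10, 7) = 10 + mul(10, 6)
mul(10, 6) = 10 + mul(10, 5)
mul(10, 5) = 10 + mul(10, 4)
mul(10, 4) = 10 + mul(10, 3)
mul(10, 3) = 10 + mul(10, 2)
mul(10, 2) = 10 + mul(10, 1)
mul(10, 1) = 10 + mul(10, 0)
mul(10, 0) = 0  (base case)
Total: 10 + 10 + 10 + 10 + 10 + 10 + 10 + 10 + 0 = 80

80


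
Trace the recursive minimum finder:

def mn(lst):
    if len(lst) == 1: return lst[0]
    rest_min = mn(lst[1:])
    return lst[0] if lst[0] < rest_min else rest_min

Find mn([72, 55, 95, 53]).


mn([72, 55, 95, 53]): compare 72 with mn([55, 95, 53])
mn([55, 95, 53]): compare 55 with mn([95, 53])
mn([95, 53]): compare 95 with mn([53])
mn([53]) = 53  (base case)
Compare 95 with 53 -> 53
Compare 55 with 53 -> 53
Compare 72 with 53 -> 53

53


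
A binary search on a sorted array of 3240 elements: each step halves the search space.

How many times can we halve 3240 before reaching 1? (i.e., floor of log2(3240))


3240 / 2 = 1620
1620 / 2 = 810
810 / 2 = 405
405 / 2 = 202
202 / 2 = 101
101 / 2 = 50
50 / 2 = 25
25 / 2 = 12
12 / 2 = 6
6 / 2 = 3
3 / 2 = 1
Reached 1 after 11 halvings

11


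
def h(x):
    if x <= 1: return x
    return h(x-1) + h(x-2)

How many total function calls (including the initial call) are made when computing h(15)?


Let C(n) = total calls for h(n)
C(0) = 1, C(1) = 1
C(2) = 1 + C(1) + C(0) = 1 + 1 + 1 = 3
C(3) = 1 + C(2) + C(1) = 1 + 3 + 1 = 5
C(4) = 1 + C(3) + C(2) = 1 + 5 + 3 = 9
C(5) = 1 + C(4) + C(3) = 1 + 9 + 5 = 15
C(6) = 1 + C(5) + C(4) = 1 + 15 + 9 = 25
C(7) = 1 + C(6) + C(5) = 1 + 25 + 15 = 41
C(8) = 1 + C(7) + C(6) = 1 + 41 + 25 = 67
C(9) = 1 + C(8) + C(7) = 1 + 67 + 41 = 109
C(10) = 1 + C(9) + C(8) = 1 + 109 + 67 = 177
C(11) = 1 + C(10) + C(9) = 1 + 177 + 109 = 287
C(12) = 1 + C(11) + C(10) = 1 + 287 + 177 = 465
C(13) = 1 + C(12) + C(11) = 1 + 465 + 287 = 753
C(14) = 1 + C(13) + C(12) = 1 + 753 + 465 = 1219
C(15) = 1 + C(14) + C(13) = 1 + 1219 + 753 = 1973

1973


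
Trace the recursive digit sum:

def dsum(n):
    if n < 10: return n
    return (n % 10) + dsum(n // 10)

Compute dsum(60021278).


dsum(60021278) = 8 + dsum(6002127)
dsum(6002127) = 7 + dsum(600212)
dsum(600212) = 2 + dsum(60021)
dsum(60021) = 1 + dsum(6002)
dsum(6002) = 2 + dsum(600)
dsum(600) = 0 + dsum(60)
dsum(60) = 0 + dsum(6)
dsum(6) = 6  (base case)
Total: 8 + 7 + 2 + 1 + 2 + 0 + 0 + 6 = 26

26


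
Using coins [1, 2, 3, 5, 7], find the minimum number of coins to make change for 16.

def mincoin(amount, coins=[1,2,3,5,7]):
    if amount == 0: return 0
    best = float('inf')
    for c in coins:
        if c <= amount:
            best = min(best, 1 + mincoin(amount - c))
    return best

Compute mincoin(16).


Building up with DP:
mincoin(0) = 0
mincoin(1) = min(1+mincoin(0)=1+0=1) = 1
mincoin(2) = min(1+mincoin(1)=1+1=2, 1+mincoin(0)=1+0=1) = 1
mincoin(3) = min(1+mincoin(2)=1+1=2, 1+mincoin(1)=1+1=2, 1+mincoin(0)=1+0=1) = 1
mincoin(4) = min(1+mincoin(3)=1+1=2, 1+mincoin(2)=1+1=2, 1+mincoin(1)=1+1=2) = 2
mincoin(5) = min(1+mincoin(4)=1+2=3, 1+mincoin(3)=1+1=2, 1+mincoin(2)=1+1=2, 1+mincoin(0)=1+0=1) = 1
mincoin(6) = min(1+mincoin(5)=1+1=2, 1+mincoin(4)=1+2=3, 1+mincoin(3)=1+1=2, 1+mincoin(1)=1+1=2) = 2
mincoin(7) = min(1+mincoin(6)=1+2=3, 1+mincoin(5)=1+1=2, 1+mincoin(4)=1+2=3, 1+mincoin(2)=1+1=2, 1+mincoin(0)=1+0=1) = 1
mincoin(8) = min(1+mincoin(7)=1+1=2, 1+mincoin(6)=1+2=3, 1+mincoin(5)=1+1=2, 1+mincoin(3)=1+1=2, 1+mincoin(1)=1+1=2) = 2
mincoin(9) = min(1+mincoin(8)=1+2=3, 1+mincoin(7)=1+1=2, 1+mincoin(6)=1+2=3, 1+mincoin(4)=1+2=3, 1+mincoin(2)=1+1=2) = 2
mincoin(10) = min(1+mincoin(9)=1+2=3, 1+mincoin(8)=1+2=3, 1+mincoin(7)=1+1=2, 1+mincoin(5)=1+1=2, 1+mincoin(3)=1+1=2) = 2
mincoin(11) = min(1+mincoin(10)=1+2=3, 1+mincoin(9)=1+2=3, 1+mincoin(8)=1+2=3, 1+mincoin(6)=1+2=3, 1+mincoin(4)=1+2=3) = 3
mincoin(12) = min(1+mincoin(11)=1+3=4, 1+mincoin(10)=1+2=3, 1+mincoin(9)=1+2=3, 1+mincoin(7)=1+1=2, 1+mincoin(5)=1+1=2) = 2
mincoin(13) = min(1+mincoin(12)=1+2=3, 1+mincoin(11)=1+3=4, 1+mincoin(10)=1+2=3, 1+mincoin(8)=1+2=3, 1+mincoin(6)=1+2=3) = 3
mincoin(14) = min(1+mincoin(13)=1+3=4, 1+mincoin(12)=1+2=3, 1+mincoin(11)=1+3=4, 1+mincoin(9)=1+2=3, 1+mincoin(7)=1+1=2) = 2
mincoin(15) = min(1+mincoin(14)=1+2=3, 1+mincoin(13)=1+3=4, 1+mincoin(12)=1+2=3, 1+mincoin(10)=1+2=3, 1+mincoin(8)=1+2=3) = 3
mincoin(16) = min(1+mincoin(15)=1+3=4, 1+mincoin(14)=1+2=3, 1+mincoin(13)=1+3=4, 1+mincoin(11)=1+3=4, 1+mincoin(9)=1+2=3) = 3

3


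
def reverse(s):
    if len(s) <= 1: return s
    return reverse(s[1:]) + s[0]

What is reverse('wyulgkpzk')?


reverse('wyulgkpzk') = reverse('yulgkpzk') + 'w'
reverse('yulgkpzk') = reverse('ulgkpzk') + 'y'
reverse('ulgkpzk') = reverse('lgkpzk') + 'u'
reverse('lgkpzk') = reverse('gkpzk') + 'l'
reverse('gkpzk') = reverse('kpzk') + 'g'
reverse('kpzk') = reverse('pzk') + 'k'
reverse('pzk') = reverse('zk') + 'p'
reverse('zk') = reverse('k') + 'z'
reverse('k') = 'k'  (base case)
Concatenating: 'k' + 'z' + 'p' + 'k' + 'g' + 'l' + 'u' + 'y' + 'w' = 'kzpkgluyw'

kzpkgluyw


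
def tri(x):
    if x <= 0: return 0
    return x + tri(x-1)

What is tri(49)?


tri(49)
= 49 + 48 + 47 + 46 + 45 + 44 + 43 + 42 + 41 + 40 + 39 + 38 + 37 + 36 + 35 + 34 + 33 + 32 + 31 + 30 + 29 + 28 + 27 + 26 + 25 + 24 + 23 + 22 + 21 + 20 + 19 + 18 + 17 + 16 + 15 + 14 + 13 + 12 + 11 + 10 + 9 + 8 + 7 + 6 + 5 + 4 + 3 + 2 + 1 + tri(0)
= 49 + 48 + 47 + 46 + 45 + 44 + 43 + 42 + 41 + 40 + 39 + 38 + 37 + 36 + 35 + 34 + 33 + 32 + 31 + 30 + 29 + 28 + 27 + 26 + 25 + 24 + 23 + 22 + 21 + 20 + 19 + 18 + 17 + 16 + 15 + 14 + 13 + 12 + 11 + 10 + 9 + 8 + 7 + 6 + 5 + 4 + 3 + 2 + 1 + 0
= 1225

1225


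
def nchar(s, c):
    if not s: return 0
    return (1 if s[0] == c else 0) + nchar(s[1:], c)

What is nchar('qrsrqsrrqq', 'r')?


s[0]='q' != 'r' -> 0
s[0]='r' == 'r' -> 1
s[0]='s' != 'r' -> 0
s[0]='r' == 'r' -> 1
s[0]='q' != 'r' -> 0
s[0]='s' != 'r' -> 0
s[0]='r' == 'r' -> 1
s[0]='r' == 'r' -> 1
s[0]='q' != 'r' -> 0
s[0]='q' != 'r' -> 0
Sum: 0 + 1 + 0 + 1 + 0 + 0 + 1 + 1 + 0 + 0 = 4

4


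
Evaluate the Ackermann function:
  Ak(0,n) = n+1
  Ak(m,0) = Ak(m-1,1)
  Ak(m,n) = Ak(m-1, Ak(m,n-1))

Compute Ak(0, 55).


Ak(0, 55) = 56
Result: Ak(0, 55) = 56

56


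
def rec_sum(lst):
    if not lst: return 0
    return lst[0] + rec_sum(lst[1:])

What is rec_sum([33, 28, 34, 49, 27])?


rec_sum([33, 28, 34, 49, 27]) = 33 + rec_sum([28, 34, 49, 27])
rec_sum([28, 34, 49, 27]) = 28 + rec_sum([34, 49, 27])
rec_sum([34, 49, 27]) = 34 + rec_sum([49, 27])
rec_sum([49, 27]) = 49 + rec_sum([27])
rec_sum([27]) = 27 + rec_sum([])
rec_sum([]) = 0  (base case)
Total: 33 + 28 + 34 + 49 + 27 + 0 = 171

171


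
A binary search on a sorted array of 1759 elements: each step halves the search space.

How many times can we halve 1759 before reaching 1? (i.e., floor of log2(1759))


1759 / 2 = 879
879 / 2 = 439
439 / 2 = 219
219 / 2 = 109
109 / 2 = 54
54 / 2 = 27
27 / 2 = 13
13 / 2 = 6
6 / 2 = 3
3 / 2 = 1
Reached 1 after 10 halvings

10


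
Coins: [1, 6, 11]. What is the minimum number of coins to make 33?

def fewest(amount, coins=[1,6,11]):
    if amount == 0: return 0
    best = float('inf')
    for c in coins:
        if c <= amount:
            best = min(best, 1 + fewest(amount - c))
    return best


Building up with DP:
fewest(0) = 0
fewest(1) = min(1+fewest(0)=1+0=1) = 1
fewest(2) = min(1+fewest(1)=1+1=2) = 2
fewest(3) = min(1+fewest(2)=1+2=3) = 3
fewest(4) = min(1+fewest(3)=1+3=4) = 4
fewest(5) = min(1+fewest(4)=1+4=5) = 5
fewest(6) = min(1+fewest(5)=1+5=6, 1+fewest(0)=1+0=1) = 1
fewest(7) = min(1+fewest(6)=1+1=2, 1+fewest(1)=1+1=2) = 2
fewest(8) = min(1+fewest(7)=1+2=3, 1+fewest(2)=1+2=3) = 3
fewest(9) = min(1+fewest(8)=1+3=4, 1+fewest(3)=1+3=4) = 4
fewest(10) = min(1+fewest(9)=1+4=5, 1+fewest(4)=1+4=5) = 5
fewest(11) = min(1+fewest(10)=1+5=6, 1+fewest(5)=1+5=6, 1+fewest(0)=1+0=1) = 1
fewest(12) = min(1+fewest(11)=1+1=2, 1+fewest(6)=1+1=2, 1+fewest(1)=1+1=2) = 2
fewest(13) = min(1+fewest(12)=1+2=3, 1+fewest(7)=1+2=3, 1+fewest(2)=1+2=3) = 3
fewest(14) = min(1+fewest(13)=1+3=4, 1+fewest(8)=1+3=4, 1+fewest(3)=1+3=4) = 4
fewest(15) = min(1+fewest(14)=1+4=5, 1+fewest(9)=1+4=5, 1+fewest(4)=1+4=5) = 5
fewest(16) = min(1+fewest(15)=1+5=6, 1+fewest(10)=1+5=6, 1+fewest(5)=1+5=6) = 6
fewest(17) = min(1+fewest(16)=1+6=7, 1+fewest(11)=1+1=2, 1+fewest(6)=1+1=2) = 2
fewest(18) = min(1+fewest(17)=1+2=3, 1+fewest(12)=1+2=3, 1+fewest(7)=1+2=3) = 3
fewest(19) = min(1+fewest(18)=1+3=4, 1+fewest(13)=1+3=4, 1+fewest(8)=1+3=4) = 4
fewest(20) = min(1+fewest(19)=1+4=5, 1+fewest(14)=1+4=5, 1+fewest(9)=1+4=5) = 5
fewest(21) = min(1+fewest(20)=1+5=6, 1+fewest(15)=1+5=6, 1+fewest(10)=1+5=6) = 6
fewest(22) = min(1+fewest(21)=1+6=7, 1+fewest(16)=1+6=7, 1+fewest(11)=1+1=2) = 2
fewest(23) = min(1+fewest(22)=1+2=3, 1+fewest(17)=1+2=3, 1+fewest(12)=1+2=3) = 3
fewest(24) = min(1+fewest(23)=1+3=4, 1+fewest(18)=1+3=4, 1+fewest(13)=1+3=4) = 4
fewest(25) = min(1+fewest(24)=1+4=5, 1+fewest(19)=1+4=5, 1+fewest(14)=1+4=5) = 5
fewest(26) = min(1+fewest(25)=1+5=6, 1+fewest(20)=1+5=6, 1+fewest(15)=1+5=6) = 6
fewest(27) = min(1+fewest(26)=1+6=7, 1+fewest(21)=1+6=7, 1+fewest(16)=1+6=7) = 7
fewest(28) = min(1+fewest(27)=1+7=8, 1+fewest(22)=1+2=3, 1+fewest(17)=1+2=3) = 3
fewest(29) = min(1+fewest(28)=1+3=4, 1+fewest(23)=1+3=4, 1+fewest(18)=1+3=4) = 4
fewest(30) = min(1+fewest(29)=1+4=5, 1+fewest(24)=1+4=5, 1+fewest(19)=1+4=5) = 5
fewest(31) = min(1+fewest(30)=1+5=6, 1+fewest(25)=1+5=6, 1+fewest(20)=1+5=6) = 6
fewest(32) = min(1+fewest(31)=1+6=7, 1+fewest(26)=1+6=7, 1+fewest(21)=1+6=7) = 7
fewest(33) = min(1+fewest(32)=1+7=8, 1+fewest(27)=1+7=8, 1+fewest(22)=1+2=3) = 3

3


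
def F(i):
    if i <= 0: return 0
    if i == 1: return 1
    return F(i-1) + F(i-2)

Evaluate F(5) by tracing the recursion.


Computing F(5) bottom-up:
F(0) = 0
F(1) = 1
F(2) = F(1) + F(0) = 1 + 0 = 1
F(3) = F(2) + F(1) = 1 + 1 = 2
F(4) = F(3) + F(2) = 2 + 1 = 3
F(5) = F(4) + F(3) = 3 + 2 = 5

5


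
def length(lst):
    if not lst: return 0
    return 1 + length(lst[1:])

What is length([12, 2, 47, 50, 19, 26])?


length([12, 2, 47, 50, 19, 26]) = 1 + length([2, 47, 50, 19, 26])
length([2, 47, 50, 19, 26]) = 1 + length([47, 50, 19, 26])
length([47, 50, 19, 26]) = 1 + length([50, 19, 26])
length([50, 19, 26]) = 1 + length([19, 26])
length([19, 26]) = 1 + length([26])
length([26]) = 1 + length([])
length([]) = 0  (base case)
Unwinding: 1 + 1 + 1 + 1 + 1 + 1 + 0 = 6

6


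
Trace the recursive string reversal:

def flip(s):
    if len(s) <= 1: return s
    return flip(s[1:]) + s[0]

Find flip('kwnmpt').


flip('kwnmpt') = flip('wnmpt') + 'k'
flip('wnmpt') = flip('nmpt') + 'w'
flip('nmpt') = flip('mpt') + 'n'
flip('mpt') = flip('pt') + 'm'
flip('pt') = flip('t') + 'p'
flip('t') = 't'  (base case)
Concatenating: 't' + 'p' + 'm' + 'n' + 'w' + 'k' = 'tpmnwk'

tpmnwk


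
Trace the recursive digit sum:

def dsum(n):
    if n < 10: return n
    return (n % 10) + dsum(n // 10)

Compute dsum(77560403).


dsum(77560403) = 3 + dsum(7756040)
dsum(7756040) = 0 + dsum(775604)
dsum(775604) = 4 + dsum(77560)
dsum(77560) = 0 + dsum(7756)
dsum(7756) = 6 + dsum(775)
dsum(775) = 5 + dsum(77)
dsum(77) = 7 + dsum(7)
dsum(7) = 7  (base case)
Total: 3 + 0 + 4 + 0 + 6 + 5 + 7 + 7 = 32

32


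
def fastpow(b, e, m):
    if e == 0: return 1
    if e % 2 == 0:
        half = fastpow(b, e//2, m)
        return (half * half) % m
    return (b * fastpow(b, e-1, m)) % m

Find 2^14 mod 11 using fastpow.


fastpow(2, 14, 11): e is even, compute fastpow(2, 7, 11)
  fastpow(2, 7, 11): e is odd, compute fastpow(2, 6, 11)
    fastpow(2, 6, 11): e is even, compute fastpow(2, 3, 11)
      fastpow(2, 3, 11): e is odd, compute fastpow(2, 2, 11)
        fastpow(2, 2, 11): e is even, compute fastpow(2, 1, 11)
          fastpow(2, 1, 11): e is odd, compute fastpow(2, 0, 11)
          fastpow(2, 0, 11) = 1
          (2 * 1) % 11 = 2
        half=2, (2*2) % 11 = 4
      (2 * 4) % 11 = 8
    half=8, (8*8) % 11 = 9
  (2 * 9) % 11 = 7
half=7, (7*7) % 11 = 5

5


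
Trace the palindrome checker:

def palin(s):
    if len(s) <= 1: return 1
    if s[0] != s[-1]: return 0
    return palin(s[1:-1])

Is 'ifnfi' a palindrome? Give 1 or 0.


palin('ifnfi'): s[0]='i' == s[-1]='i' -> check palin('fnf')
palin('fnf'): s[0]='f' == s[-1]='f' -> check palin('n')
palin('n'): len <= 1 -> return 1  (base case)
Result: 1 (palindrome)

1


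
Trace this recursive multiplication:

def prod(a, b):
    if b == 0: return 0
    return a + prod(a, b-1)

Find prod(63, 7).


prod(63, 7) = 63 + prod(63, 6)
prod(63, 6) = 63 + prod(63, 5)
prod(63, 5) = 63 + prod(63, 4)
prod(63, 4) = 63 + prod(63, 3)
prod(63, 3) = 63 + prod(63, 2)
prod(63, 2) = 63 + prod(63, 1)
prod(63, 1) = 63 + prod(63, 0)
prod(63, 0) = 0  (base case)
Total: 63 + 63 + 63 + 63 + 63 + 63 + 63 + 0 = 441

441


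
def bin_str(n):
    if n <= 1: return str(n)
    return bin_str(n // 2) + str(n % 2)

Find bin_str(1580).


bin_str(1580) = bin_str(790) + '0'
bin_str(790) = bin_str(395) + '0'
bin_str(395) = bin_str(197) + '1'
bin_str(197) = bin_str(98) + '1'
bin_str(98) = bin_str(49) + '0'
bin_str(49) = bin_str(24) + '1'
bin_str(24) = bin_str(12) + '0'
bin_str(12) = bin_str(6) + '0'
bin_str(6) = bin_str(3) + '0'
bin_str(3) = bin_str(1) + '1'
bin_str(1) = '1'  (base case)
Concatenating: '1' + '1' + '0' + '0' + '0' + '1' + '0' + '1' + '1' + '0' + '0' = '11000101100'

11000101100


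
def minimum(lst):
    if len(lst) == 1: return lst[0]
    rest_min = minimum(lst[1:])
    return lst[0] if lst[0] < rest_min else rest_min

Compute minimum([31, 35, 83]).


minimum([31, 35, 83]): compare 31 with minimum([35, 83])
minimum([35, 83]): compare 35 with minimum([83])
minimum([83]) = 83  (base case)
Compare 35 with 83 -> 35
Compare 31 with 35 -> 31

31


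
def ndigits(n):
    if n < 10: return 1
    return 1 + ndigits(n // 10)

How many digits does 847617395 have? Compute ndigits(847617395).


ndigits(847617395) = 1 + ndigits(84761739)
ndigits(84761739) = 1 + ndigits(8476173)
ndigits(8476173) = 1 + ndigits(847617)
ndigits(847617) = 1 + ndigits(84761)
ndigits(84761) = 1 + ndigits(8476)
ndigits(8476) = 1 + ndigits(847)
ndigits(847) = 1 + ndigits(84)
ndigits(84) = 1 + ndigits(8)
ndigits(8) = 1  (base case: 8 < 10)
Unwinding: 1 + 1 + 1 + 1 + 1 + 1 + 1 + 1 + 1 = 9

9


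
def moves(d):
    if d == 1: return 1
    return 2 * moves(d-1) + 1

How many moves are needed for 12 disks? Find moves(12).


moves(12) = 2 * moves(11) + 1
moves(11) = 2 * moves(10) + 1
moves(10) = 2 * moves(9) + 1
moves(9) = 2 * moves(8) + 1
moves(8) = 2 * moves(7) + 1
moves(7) = 2 * moves(6) + 1
moves(6) = 2 * moves(5) + 1
moves(5) = 2 * moves(4) + 1
moves(4) = 2 * moves(3) + 1
moves(3) = 2 * moves(2) + 1
moves(2) = 2 * moves(1) + 1
moves(1) = 1  (base case)
moves(2) = 2 * 1 + 1 = 3
moves(3) = 2 * 3 + 1 = 7
moves(4) = 2 * 7 + 1 = 15
moves(5) = 2 * 15 + 1 = 31
moves(6) = 2 * 31 + 1 = 63
moves(7) = 2 * 63 + 1 = 127
moves(8) = 2 * 127 + 1 = 255
moves(9) = 2 * 255 + 1 = 511
moves(10) = 2 * 511 + 1 = 1023
moves(11) = 2 * 1023 + 1 = 2047
moves(12) = 2 * 2047 + 1 = 4095

4095


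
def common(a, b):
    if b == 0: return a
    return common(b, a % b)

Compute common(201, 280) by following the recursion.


common(201, 280) = common(280, 201)
common(280, 201) = common(201, 79)
common(201, 79) = common(79, 43)
common(79, 43) = common(43, 36)
common(43, 36) = common(36, 7)
common(36, 7) = common(7, 1)
common(7, 1) = common(1, 0)
common(1, 0) = 1  (base case)

1


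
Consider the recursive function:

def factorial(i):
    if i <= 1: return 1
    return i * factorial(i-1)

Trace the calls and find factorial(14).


factorial(14)
= 14 * factorial(13)
= 14 * 13 * factorial(12)
= 14 * 13 * 12 * factorial(11)
= 14 * 13 * 12 * 11 * factorial(10)
= 14 * 13 * 12 * 11 * 10 * factorial(9)
= 14 * 13 * 12 * 11 * 10 * 9 * factorial(8)
= 14 * 13 * 12 * 11 * 10 * 9 * 8 * factorial(7)
= 14 * 13 * 12 * 11 * 10 * 9 * 8 * 7 * factorial(6)
= 14 * 13 * 12 * 11 * 10 * 9 * 8 * 7 * 6 * factorial(5)
= 14 * 13 * 12 * 11 * 10 * 9 * 8 * 7 * 6 * 5 * factorial(4)
= 14 * 13 * 12 * 11 * 10 * 9 * 8 * 7 * 6 * 5 * 4 * factorial(3)
= 14 * 13 * 12 * 11 * 10 * 9 * 8 * 7 * 6 * 5 * 4 * 3 * factorial(2)
= 14 * 13 * 12 * 11 * 10 * 9 * 8 * 7 * 6 * 5 * 4 * 3 * 2 * factorial(1)
= 14 * 13 * 12 * 11 * 10 * 9 * 8 * 7 * 6 * 5 * 4 * 3 * 2 * 1
= 87178291200

87178291200


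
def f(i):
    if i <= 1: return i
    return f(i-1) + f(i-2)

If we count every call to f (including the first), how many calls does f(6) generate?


Let C(n) = total calls for f(n)
C(0) = 1, C(1) = 1
C(2) = 1 + C(1) + C(0) = 1 + 1 + 1 = 3
C(3) = 1 + C(2) + C(1) = 1 + 3 + 1 = 5
C(4) = 1 + C(3) + C(2) = 1 + 5 + 3 = 9
C(5) = 1 + C(4) + C(3) = 1 + 9 + 5 = 15
C(6) = 1 + C(5) + C(4) = 1 + 15 + 9 = 25

25


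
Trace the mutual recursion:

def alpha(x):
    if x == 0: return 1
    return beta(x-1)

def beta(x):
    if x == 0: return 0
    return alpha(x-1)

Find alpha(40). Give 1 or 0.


alpha(40) = beta(39)
beta(39) = alpha(38)
alpha(38) = beta(37)
beta(37) = alpha(36)
alpha(36) = beta(35)
beta(35) = alpha(34)
alpha(34) = beta(33)
beta(33) = alpha(32)
alpha(32) = beta(31)
beta(31) = alpha(30)
alpha(30) = beta(29)
beta(29) = alpha(28)
alpha(28) = beta(27)
beta(27) = alpha(26)
alpha(26) = beta(25)
beta(25) = alpha(24)
alpha(24) = beta(23)
beta(23) = alpha(22)
alpha(22) = beta(21)
beta(21) = alpha(20)
alpha(20) = beta(19)
beta(19) = alpha(18)
alpha(18) = beta(17)
beta(17) = alpha(16)
alpha(16) = beta(15)
beta(15) = alpha(14)
alpha(14) = beta(13)
beta(13) = alpha(12)
alpha(12) = beta(11)
beta(11) = alpha(10)
alpha(10) = beta(9)
beta(9) = alpha(8)
alpha(8) = beta(7)
beta(7) = alpha(6)
alpha(6) = beta(5)
beta(5) = alpha(4)
alpha(4) = beta(3)
beta(3) = alpha(2)
alpha(2) = beta(1)
beta(1) = alpha(0)
alpha(0) = 1  (base case)
Result: 1

1


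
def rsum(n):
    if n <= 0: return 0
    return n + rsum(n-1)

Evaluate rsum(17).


rsum(17)
= 17 + 16 + 15 + 14 + 13 + 12 + 11 + 10 + 9 + 8 + 7 + 6 + 5 + 4 + 3 + 2 + 1 + rsum(0)
= 17 + 16 + 15 + 14 + 13 + 12 + 11 + 10 + 9 + 8 + 7 + 6 + 5 + 4 + 3 + 2 + 1 + 0
= 153

153


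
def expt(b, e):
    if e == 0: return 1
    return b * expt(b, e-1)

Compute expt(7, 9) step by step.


expt(7, 9)
= 7 * expt(7, 8)
= 7 * 7 * expt(7, 7)
= 7 * 7 * 7 * expt(7, 6)
= 7 * 7 * 7 * 7 * expt(7, 5)
= 7 * 7 * 7 * 7 * 7 * expt(7, 4)
= 7 * 7 * 7 * 7 * 7 * 7 * expt(7, 3)
= 7 * 7 * 7 * 7 * 7 * 7 * 7 * expt(7, 2)
= 7 * 7 * 7 * 7 * 7 * 7 * 7 * 7 * expt(7, 1)
= 7 * 7 * 7 * 7 * 7 * 7 * 7 * 7 * 7 * expt(7, 0)
= 7 * 7 * 7 * 7 * 7 * 7 * 7 * 7 * 7 * 1
= 40353607

40353607


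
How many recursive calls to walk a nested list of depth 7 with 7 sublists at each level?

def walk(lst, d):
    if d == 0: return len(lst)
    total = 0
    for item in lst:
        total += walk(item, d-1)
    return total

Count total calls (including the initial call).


At depth 0 (root): 1 call
At depth 1: each of 1 parents calls walk on 7 children = 7 calls
At depth 2: each of 7 parents calls walk on 7 children = 49 calls
At depth 3: each of 49 parents calls walk on 7 children = 343 calls
At depth 4: each of 343 parents calls walk on 7 children = 2401 calls
At depth 5: each of 2401 parents calls walk on 7 children = 16807 calls
At depth 6: each of 16807 parents calls walk on 7 children = 117649 calls
At depth 7: each of 117649 parents calls walk on 7 children = 823543 calls
Total: 1 + 7 + 49 + 343 + 2401 + 16807 + 117649 + 823543 = 960800

960800


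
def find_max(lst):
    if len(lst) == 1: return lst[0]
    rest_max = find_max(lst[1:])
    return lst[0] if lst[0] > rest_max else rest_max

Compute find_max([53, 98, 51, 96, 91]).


find_max([53, 98, 51, 96, 91]): compare 53 with find_max([98, 51, 96, 91])
find_max([98, 51, 96, 91]): compare 98 with find_max([51, 96, 91])
find_max([51, 96, 91]): compare 51 with find_max([96, 91])
find_max([96, 91]): compare 96 with find_max([91])
find_max([91]) = 91  (base case)
Compare 96 with 91 -> 96
Compare 51 with 96 -> 96
Compare 98 with 96 -> 98
Compare 53 with 98 -> 98

98


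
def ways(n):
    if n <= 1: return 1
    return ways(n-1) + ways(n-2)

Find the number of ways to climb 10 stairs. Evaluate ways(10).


Building up from base cases:
ways(0) = 1
ways(1) = 1
ways(2) = ways(1) + ways(0) = 1 + 1 = 2
ways(3) = ways(2) + ways(1) = 2 + 1 = 3
ways(4) = ways(3) + ways(2) = 3 + 2 = 5
ways(5) = ways(4) + ways(3) = 5 + 3 = 8
ways(6) = ways(5) + ways(4) = 8 + 5 = 13
ways(7) = ways(6) + ways(5) = 13 + 8 = 21
ways(8) = ways(7) + ways(6) = 21 + 13 = 34
ways(9) = ways(8) + ways(7) = 34 + 21 = 55
ways(10) = ways(9) + ways(8) = 55 + 34 = 89

89


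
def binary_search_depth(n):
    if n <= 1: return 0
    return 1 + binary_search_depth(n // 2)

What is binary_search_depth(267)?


267 / 2 = 133
133 / 2 = 66
66 / 2 = 33
33 / 2 = 16
16 / 2 = 8
8 / 2 = 4
4 / 2 = 2
2 / 2 = 1
Reached 1 after 8 halvings

8


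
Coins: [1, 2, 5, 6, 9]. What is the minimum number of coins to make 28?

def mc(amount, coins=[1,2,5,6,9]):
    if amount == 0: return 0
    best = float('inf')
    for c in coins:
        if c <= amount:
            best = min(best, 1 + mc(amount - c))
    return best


Building up with DP:
mc(0) = 0
mc(1) = min(1+mc(0)=1+0=1) = 1
mc(2) = min(1+mc(1)=1+1=2, 1+mc(0)=1+0=1) = 1
mc(3) = min(1+mc(2)=1+1=2, 1+mc(1)=1+1=2) = 2
mc(4) = min(1+mc(3)=1+2=3, 1+mc(2)=1+1=2) = 2
mc(5) = min(1+mc(4)=1+2=3, 1+mc(3)=1+2=3, 1+mc(0)=1+0=1) = 1
mc(6) = min(1+mc(5)=1+1=2, 1+mc(4)=1+2=3, 1+mc(1)=1+1=2, 1+mc(0)=1+0=1) = 1
mc(7) = min(1+mc(6)=1+1=2, 1+mc(5)=1+1=2, 1+mc(2)=1+1=2, 1+mc(1)=1+1=2) = 2
mc(8) = min(1+mc(7)=1+2=3, 1+mc(6)=1+1=2, 1+mc(3)=1+2=3, 1+mc(2)=1+1=2) = 2
mc(9) = min(1+mc(8)=1+2=3, 1+mc(7)=1+2=3, 1+mc(4)=1+2=3, 1+mc(3)=1+2=3, 1+mc(0)=1+0=1) = 1
mc(10) = min(1+mc(9)=1+1=2, 1+mc(8)=1+2=3, 1+mc(5)=1+1=2, 1+mc(4)=1+2=3, 1+mc(1)=1+1=2) = 2
mc(11) = min(1+mc(10)=1+2=3, 1+mc(9)=1+1=2, 1+mc(6)=1+1=2, 1+mc(5)=1+1=2, 1+mc(2)=1+1=2) = 2
mc(12) = min(1+mc(11)=1+2=3, 1+mc(10)=1+2=3, 1+mc(7)=1+2=3, 1+mc(6)=1+1=2, 1+mc(3)=1+2=3) = 2
mc(13) = min(1+mc(12)=1+2=3, 1+mc(11)=1+2=3, 1+mc(8)=1+2=3, 1+mc(7)=1+2=3, 1+mc(4)=1+2=3) = 3
mc(14) = min(1+mc(13)=1+3=4, 1+mc(12)=1+2=3, 1+mc(9)=1+1=2, 1+mc(8)=1+2=3, 1+mc(5)=1+1=2) = 2
mc(15) = min(1+mc(14)=1+2=3, 1+mc(13)=1+3=4, 1+mc(10)=1+2=3, 1+mc(9)=1+1=2, 1+mc(6)=1+1=2) = 2
mc(16) = min(1+mc(15)=1+2=3, 1+mc(14)=1+2=3, 1+mc(11)=1+2=3, 1+mc(10)=1+2=3, 1+mc(7)=1+2=3) = 3
mc(17) = min(1+mc(16)=1+3=4, 1+mc(15)=1+2=3, 1+mc(12)=1+2=3, 1+mc(11)=1+2=3, 1+mc(8)=1+2=3) = 3
mc(18) = min(1+mc(17)=1+3=4, 1+mc(16)=1+3=4, 1+mc(13)=1+3=4, 1+mc(12)=1+2=3, 1+mc(9)=1+1=2) = 2
mc(19) = min(1+mc(18)=1+2=3, 1+mc(17)=1+3=4, 1+mc(14)=1+2=3, 1+mc(13)=1+3=4, 1+mc(10)=1+2=3) = 3
mc(20) = min(1+mc(19)=1+3=4, 1+mc(18)=1+2=3, 1+mc(15)=1+2=3, 1+mc(14)=1+2=3, 1+mc(11)=1+2=3) = 3
mc(21) = min(1+mc(20)=1+3=4, 1+mc(19)=1+3=4, 1+mc(16)=1+3=4, 1+mc(15)=1+2=3, 1+mc(12)=1+2=3) = 3
mc(22) = min(1+mc(21)=1+3=4, 1+mc(20)=1+3=4, 1+mc(17)=1+3=4, 1+mc(16)=1+3=4, 1+mc(13)=1+3=4) = 4
mc(23) = min(1+mc(22)=1+4=5, 1+mc(21)=1+3=4, 1+mc(18)=1+2=3, 1+mc(17)=1+3=4, 1+mc(14)=1+2=3) = 3
mc(24) = min(1+mc(23)=1+3=4, 1+mc(22)=1+4=5, 1+mc(19)=1+3=4, 1+mc(18)=1+2=3, 1+mc(15)=1+2=3) = 3
mc(25) = min(1+mc(24)=1+3=4, 1+mc(23)=1+3=4, 1+mc(20)=1+3=4, 1+mc(19)=1+3=4, 1+mc(16)=1+3=4) = 4
mc(26) = min(1+mc(25)=1+4=5, 1+mc(24)=1+3=4, 1+mc(21)=1+3=4, 1+mc(20)=1+3=4, 1+mc(17)=1+3=4) = 4
mc(27) = min(1+mc(26)=1+4=5, 1+mc(25)=1+4=5, 1+mc(22)=1+4=5, 1+mc(21)=1+3=4, 1+mc(18)=1+2=3) = 3
mc(28) = min(1+mc(27)=1+3=4, 1+mc(26)=1+4=5, 1+mc(23)=1+3=4, 1+mc(22)=1+4=5, 1+mc(19)=1+3=4) = 4

4


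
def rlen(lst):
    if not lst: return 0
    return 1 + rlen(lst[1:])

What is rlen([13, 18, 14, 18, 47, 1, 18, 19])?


rlen([13, 18, 14, 18, 47, 1, 18, 19]) = 1 + rlen([18, 14, 18, 47, 1, 18, 19])
rlen([18, 14, 18, 47, 1, 18, 19]) = 1 + rlen([14, 18, 47, 1, 18, 19])
rlen([14, 18, 47, 1, 18, 19]) = 1 + rlen([18, 47, 1, 18, 19])
rlen([18, 47, 1, 18, 19]) = 1 + rlen([47, 1, 18, 19])
rlen([47, 1, 18, 19]) = 1 + rlen([1, 18, 19])
rlen([1, 18, 19]) = 1 + rlen([18, 19])
rlen([18, 19]) = 1 + rlen([19])
rlen([19]) = 1 + rlen([])
rlen([]) = 0  (base case)
Unwinding: 1 + 1 + 1 + 1 + 1 + 1 + 1 + 1 + 0 = 8

8


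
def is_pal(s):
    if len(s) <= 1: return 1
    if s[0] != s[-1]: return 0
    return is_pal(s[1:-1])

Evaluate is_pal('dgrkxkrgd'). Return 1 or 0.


is_pal('dgrkxkrgd'): s[0]='d' == s[-1]='d' -> check is_pal('grkxkrg')
is_pal('grkxkrg'): s[0]='g' == s[-1]='g' -> check is_pal('rkxkr')
is_pal('rkxkr'): s[0]='r' == s[-1]='r' -> check is_pal('kxk')
is_pal('kxk'): s[0]='k' == s[-1]='k' -> check is_pal('x')
is_pal('x'): len <= 1 -> return 1  (base case)
Result: 1 (palindrome)

1


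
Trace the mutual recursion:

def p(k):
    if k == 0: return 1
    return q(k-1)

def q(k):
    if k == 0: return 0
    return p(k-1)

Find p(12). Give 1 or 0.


p(12) = q(11)
q(11) = p(10)
p(10) = q(9)
q(9) = p(8)
p(8) = q(7)
q(7) = p(6)
p(6) = q(5)
q(5) = p(4)
p(4) = q(3)
q(3) = p(2)
p(2) = q(1)
q(1) = p(0)
p(0) = 1  (base case)
Result: 1

1


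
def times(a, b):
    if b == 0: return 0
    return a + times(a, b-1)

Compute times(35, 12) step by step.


times(35, 12) = 35 + times(35, 11)
times(35, 11) = 35 + times(35, 10)
times(35, 10) = 35 + times(35, 9)
times(35, 9) = 35 + times(35, 8)
times(35, 8) = 35 + times(35, 7)
times(35, 7) = 35 + times(35, 6)
times(35, 6) = 35 + times(35, 5)
times(35, 5) = 35 + times(35, 4)
times(35, 4) = 35 + times(35, 3)
times(35, 3) = 35 + times(35, 2)
times(35, 2) = 35 + times(35, 1)
times(35, 1) = 35 + times(35, 0)
times(35, 0) = 0  (base case)
Total: 35 + 35 + 35 + 35 + 35 + 35 + 35 + 35 + 35 + 35 + 35 + 35 + 0 = 420

420


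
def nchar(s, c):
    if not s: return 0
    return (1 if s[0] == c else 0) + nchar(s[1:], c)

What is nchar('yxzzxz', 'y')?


s[0]='y' == 'y' -> 1
s[0]='x' != 'y' -> 0
s[0]='z' != 'y' -> 0
s[0]='z' != 'y' -> 0
s[0]='x' != 'y' -> 0
s[0]='z' != 'y' -> 0
Sum: 1 + 0 + 0 + 0 + 0 + 0 = 1

1


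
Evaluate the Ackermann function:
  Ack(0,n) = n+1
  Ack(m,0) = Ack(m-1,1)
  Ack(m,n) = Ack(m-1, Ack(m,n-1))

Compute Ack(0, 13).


Ack(0, 13) = 14
Result: Ack(0, 13) = 14

14


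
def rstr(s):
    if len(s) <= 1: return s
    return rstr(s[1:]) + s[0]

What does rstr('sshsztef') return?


rstr('sshsztef') = rstr('shsztef') + 's'
rstr('shsztef') = rstr('hsztef') + 's'
rstr('hsztef') = rstr('sztef') + 'h'
rstr('sztef') = rstr('ztef') + 's'
rstr('ztef') = rstr('tef') + 'z'
rstr('tef') = rstr('ef') + 't'
rstr('ef') = rstr('f') + 'e'
rstr('f') = 'f'  (base case)
Concatenating: 'f' + 'e' + 't' + 'z' + 's' + 'h' + 's' + 's' = 'fetzshss'

fetzshss


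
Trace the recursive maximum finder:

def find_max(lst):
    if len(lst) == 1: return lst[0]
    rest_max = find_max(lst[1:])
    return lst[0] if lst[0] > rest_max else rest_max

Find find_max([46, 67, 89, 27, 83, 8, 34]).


find_max([46, 67, 89, 27, 83, 8, 34]): compare 46 with find_max([67, 89, 27, 83, 8, 34])
find_max([67, 89, 27, 83, 8, 34]): compare 67 with find_max([89, 27, 83, 8, 34])
find_max([89, 27, 83, 8, 34]): compare 89 with find_max([27, 83, 8, 34])
find_max([27, 83, 8, 34]): compare 27 with find_max([83, 8, 34])
find_max([83, 8, 34]): compare 83 with find_max([8, 34])
find_max([8, 34]): compare 8 with find_max([34])
find_max([34]) = 34  (base case)
Compare 8 with 34 -> 34
Compare 83 with 34 -> 83
Compare 27 with 83 -> 83
Compare 89 with 83 -> 89
Compare 67 with 89 -> 89
Compare 46 with 89 -> 89

89


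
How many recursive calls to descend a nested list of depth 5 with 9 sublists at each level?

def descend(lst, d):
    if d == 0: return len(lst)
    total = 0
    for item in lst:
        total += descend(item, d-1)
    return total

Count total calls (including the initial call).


At depth 0 (root): 1 call
At depth 1: each of 1 parents calls descend on 9 children = 9 calls
At depth 2: each of 9 parents calls descend on 9 children = 81 calls
At depth 3: each of 81 parents calls descend on 9 children = 729 calls
At depth 4: each of 729 parents calls descend on 9 children = 6561 calls
At depth 5: each of 6561 parents calls descend on 9 children = 59049 calls
Total: 1 + 9 + 81 + 729 + 6561 + 59049 = 66430

66430


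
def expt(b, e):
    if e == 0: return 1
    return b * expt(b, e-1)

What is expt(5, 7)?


expt(5, 7)
= 5 * expt(5, 6)
= 5 * 5 * expt(5, 5)
= 5 * 5 * 5 * expt(5, 4)
= 5 * 5 * 5 * 5 * expt(5, 3)
= 5 * 5 * 5 * 5 * 5 * expt(5, 2)
= 5 * 5 * 5 * 5 * 5 * 5 * expt(5, 1)
= 5 * 5 * 5 * 5 * 5 * 5 * 5 * expt(5, 0)
= 5 * 5 * 5 * 5 * 5 * 5 * 5 * 1
= 78125

78125


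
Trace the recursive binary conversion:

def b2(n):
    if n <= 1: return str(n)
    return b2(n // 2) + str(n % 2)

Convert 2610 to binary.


b2(2610) = b2(1305) + '0'
b2(1305) = b2(652) + '1'
b2(652) = b2(326) + '0'
b2(326) = b2(163) + '0'
b2(163) = b2(81) + '1'
b2(81) = b2(40) + '1'
b2(40) = b2(20) + '0'
b2(20) = b2(10) + '0'
b2(10) = b2(5) + '0'
b2(5) = b2(2) + '1'
b2(2) = b2(1) + '0'
b2(1) = '1'  (base case)
Concatenating: '1' + '0' + '1' + '0' + '0' + '0' + '1' + '1' + '0' + '0' + '1' + '0' = '101000110010'

101000110010


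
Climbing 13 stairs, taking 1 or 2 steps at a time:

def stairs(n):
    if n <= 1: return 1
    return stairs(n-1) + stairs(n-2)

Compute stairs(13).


Building up from base cases:
stairs(0) = 1
stairs(1) = 1
stairs(2) = stairs(1) + stairs(0) = 1 + 1 = 2
stairs(3) = stairs(2) + stairs(1) = 2 + 1 = 3
stairs(4) = stairs(3) + stairs(2) = 3 + 2 = 5
stairs(5) = stairs(4) + stairs(3) = 5 + 3 = 8
stairs(6) = stairs(5) + stairs(4) = 8 + 5 = 13
stairs(7) = stairs(6) + stairs(5) = 13 + 8 = 21
stairs(8) = stairs(7) + stairs(6) = 21 + 13 = 34
stairs(9) = stairs(8) + stairs(7) = 34 + 21 = 55
stairs(10) = stairs(9) + stairs(8) = 55 + 34 = 89
stairs(11) = stairs(10) + stairs(9) = 89 + 55 = 144
stairs(12) = stairs(11) + stairs(10) = 144 + 89 = 233
stairs(13) = stairs(12) + stairs(11) = 233 + 144 = 377

377


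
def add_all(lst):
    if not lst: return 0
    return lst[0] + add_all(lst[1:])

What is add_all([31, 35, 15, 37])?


add_all([31, 35, 15, 37]) = 31 + add_all([35, 15, 37])
add_all([35, 15, 37]) = 35 + add_all([15, 37])
add_all([15, 37]) = 15 + add_all([37])
add_all([37]) = 37 + add_all([])
add_all([]) = 0  (base case)
Total: 31 + 35 + 15 + 37 + 0 = 118

118
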